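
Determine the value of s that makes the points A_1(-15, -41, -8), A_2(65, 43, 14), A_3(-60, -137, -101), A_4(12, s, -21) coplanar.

-25

Normal to plane A_1A_2A_3: n = (-5700, 6450, -3900); plane equation n·P = -147750.
Requiring n·A_4 = -147750: (6450)s + (13500) = -147750.
So s = -25.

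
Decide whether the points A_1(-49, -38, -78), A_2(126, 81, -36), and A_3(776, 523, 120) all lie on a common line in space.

Yes

A_1A_2 = (175, 119, 42), A_1A_3 = (825, 561, 198).
A_1A_2 × A_1A_3 = (0, 0, 0).
The cross product vanishes, so the three points are collinear.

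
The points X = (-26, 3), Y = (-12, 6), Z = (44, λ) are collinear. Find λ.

18

Collinearity: (Z − X) must be parallel to (Y − X) = (14, 3).
Cross-multiplying the components: (λ − 3)·(14) = (70)·(3).
Solving gives λ = 18.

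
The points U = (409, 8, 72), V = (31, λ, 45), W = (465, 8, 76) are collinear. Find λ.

8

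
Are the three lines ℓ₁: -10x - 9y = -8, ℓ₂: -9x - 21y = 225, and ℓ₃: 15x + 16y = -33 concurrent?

Yes

The three lines meet at one point iff the augmented coefficient matrix [aᵢ bᵢ cᵢ] has rank < 3, i.e. its determinant vanishes.
Here the determinant is 0.
It vanishes, so the lines are concurrent at (17, -18).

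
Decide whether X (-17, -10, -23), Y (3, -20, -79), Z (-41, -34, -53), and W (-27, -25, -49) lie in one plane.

Yes

With X as base: XY = (20, -10, -56), XZ = (-24, -24, -30), XW = (-10, -15, -26).
XZ × XW = (174, -324, 120).
XY · (XZ × XW) = 0.
The scalar triple product vanishes, so the four points are coplanar.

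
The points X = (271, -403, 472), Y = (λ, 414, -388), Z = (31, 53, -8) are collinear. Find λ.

-159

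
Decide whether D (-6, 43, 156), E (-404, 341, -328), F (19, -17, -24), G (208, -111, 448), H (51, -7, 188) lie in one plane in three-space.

Yes

The plane through D, E, F has normal n = DE × DF = (-82680, -83740, 16430) and equation n·P = -541660.
Checking the remaining points: n·G = -541660, n·H = -541660.
All equal -541660, so all 5 points lie in one plane.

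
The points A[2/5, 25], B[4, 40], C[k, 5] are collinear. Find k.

-22/5

Collinearity: (C − A) must be parallel to (B − A) = (18/5, 15).
Cross-multiplying the components: (k − 2/5)·(15) = (-20)·(18/5).
Solving gives k = -22/5.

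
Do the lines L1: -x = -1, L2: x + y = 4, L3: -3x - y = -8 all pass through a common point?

Intersecting L1 and L2: solving the 2×2 system gives (x, y) = (1, 3).
Substitute into L3: (-3)(1) + (-1)(3) = -6.
But L3 requires -8 ≠ -6, so the three lines have no common point.

No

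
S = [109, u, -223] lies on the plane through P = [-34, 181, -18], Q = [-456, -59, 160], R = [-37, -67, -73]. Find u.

Coplanarity requires PQ · (PR × PS) = 0.
PQ = (-422, -240, 178), PR = (-3, -248, -55); the triple product is linear in u with coefficient -23744 and constant term -8809024.
Setting it to zero: u = -371.

-371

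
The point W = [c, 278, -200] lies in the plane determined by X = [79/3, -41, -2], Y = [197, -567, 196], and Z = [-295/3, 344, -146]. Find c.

-295/3

The plane through X, Y, Z has equation −486x − 108y + 132z = -8634.
Substituting W: (-486)c + (-56424) = -8634, so c = -295/3.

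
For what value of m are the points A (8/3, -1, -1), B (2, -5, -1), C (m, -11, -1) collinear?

1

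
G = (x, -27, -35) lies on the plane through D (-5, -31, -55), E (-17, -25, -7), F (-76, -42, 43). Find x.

-7

The plane through D, E, F has equation 1116x − 2232y + 558z = 32922.
Substituting G: (1116)x + (40734) = 32922, so x = -7.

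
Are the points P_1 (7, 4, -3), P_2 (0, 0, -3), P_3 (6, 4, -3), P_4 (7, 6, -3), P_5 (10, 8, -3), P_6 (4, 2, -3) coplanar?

The plane through P_1, P_2, P_3 has normal n = P_1P_2 × P_1P_3 = (0, 0, -4) and equation n·P = 12.
Checking the remaining points: n·P_4 = 12, n·P_5 = 12, n·P_6 = 12.
All equal 12, so all 6 points lie in one plane.

Yes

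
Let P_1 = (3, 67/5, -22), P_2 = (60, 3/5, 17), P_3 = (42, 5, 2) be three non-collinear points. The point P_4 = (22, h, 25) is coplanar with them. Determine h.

The plane through P_1, P_2, P_3 has equation (102/5)x + 153y + (102/5)z = 8313/5.
Substituting P_4: (153)h + (4794/5) = 8313/5, so h = 23/5.

23/5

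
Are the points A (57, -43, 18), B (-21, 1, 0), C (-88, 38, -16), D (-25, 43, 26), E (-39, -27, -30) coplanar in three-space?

Yes

The plane through A, B, C has normal n = AB × AC = (-38, -42, 62) and equation n·P = 756.
Checking the remaining points: n·D = 756, n·E = 756.
All equal 756, so all 5 points lie in one plane.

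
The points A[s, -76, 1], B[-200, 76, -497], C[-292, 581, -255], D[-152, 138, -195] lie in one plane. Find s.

Coplanarity ⇔ det[AB; AC; AD] = 0.
Expanding, this is linear in s: (-137506)s + (-6600288) = 0.
So s = -48.

-48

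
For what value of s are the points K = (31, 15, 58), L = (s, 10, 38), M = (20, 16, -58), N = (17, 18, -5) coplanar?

The points are coplanar iff KL · (KM × KN) = 0.
Expanding, this is linear in s: (285)s + (-13110) = 0.
So s = 46.

46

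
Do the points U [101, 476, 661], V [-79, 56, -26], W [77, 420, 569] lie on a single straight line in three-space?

UV = (-180, -420, -687), UW = (-24, -56, -92).
Comparing components 2 and 3: (-420)(-92) − (-687)(-56) = 168 ≠ 0, so UV and UW are not parallel and the points are not collinear.

No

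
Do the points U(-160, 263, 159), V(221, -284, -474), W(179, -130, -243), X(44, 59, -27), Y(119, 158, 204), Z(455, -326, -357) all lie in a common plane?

Yes

The plane through U, V, W has normal n = UV × UW = (-28875, -61425, 35700) and equation n·P = -5858475.
Checking the remaining points: n·X = -5858475, n·Y = -5858475, n·Z = -5858475.
All equal -5858475, so all 6 points lie in one plane.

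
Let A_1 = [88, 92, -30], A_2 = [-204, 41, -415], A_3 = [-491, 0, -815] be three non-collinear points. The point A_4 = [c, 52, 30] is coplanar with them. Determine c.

A normal to the plane is n = A_1A_2 × A_1A_3 = (4615, -6305, -2665).
A_4 lies in the plane iff n · A_1A_4 = 0.
This gives (4615)c + (-313820) = 0, so c = 68.

68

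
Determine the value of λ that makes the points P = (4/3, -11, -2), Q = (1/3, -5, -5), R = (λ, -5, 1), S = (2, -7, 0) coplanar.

7/3

Coplanarity ⇔ det[PQ; PR; PS] = 0.
Expanding, this is linear in λ: (-24)λ + (56) = 0.
So λ = 7/3.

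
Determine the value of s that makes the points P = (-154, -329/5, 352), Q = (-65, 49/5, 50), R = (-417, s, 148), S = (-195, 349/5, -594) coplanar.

The points are coplanar iff PQ · (PR × PS) = 0.
Expanding, this is linear in s: (-96576)s + (-11299392) = 0.
So s = -117.

-117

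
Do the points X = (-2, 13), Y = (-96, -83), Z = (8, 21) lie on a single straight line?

XY = (-94, -96), XZ = (10, 8).
If collinear, XZ would be a scalar multiple of XY. But (-94)·(8) ≠ (-96)·(10) (difference 208), so they are not parallel; the points are not collinear.

No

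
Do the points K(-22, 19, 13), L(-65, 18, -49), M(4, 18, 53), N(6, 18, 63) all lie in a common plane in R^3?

With K as base: KL = (-43, -1, -62), KM = (26, -1, 40), KN = (28, -1, 50).
KM × KN = (-10, -180, 2).
KL · (KM × KN) = 486.
Since 486 ≠ 0, the four points are not coplanar.

No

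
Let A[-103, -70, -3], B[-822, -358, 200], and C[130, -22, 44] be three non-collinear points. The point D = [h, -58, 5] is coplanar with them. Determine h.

A normal to the plane is n = AB × AC = (-23280, 81092, 32592).
D lies in the plane iff n · AD = 0.
This gives (-23280)h + (-1164000) = 0, so h = -50.

-50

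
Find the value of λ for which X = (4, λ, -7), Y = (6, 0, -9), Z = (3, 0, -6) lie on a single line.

0

Collinearity requires XY × XZ = 0; each component is linear in λ.
The x-component gives (-3)λ + (0) = 0, so λ = 0.
The remaining components then also vanish.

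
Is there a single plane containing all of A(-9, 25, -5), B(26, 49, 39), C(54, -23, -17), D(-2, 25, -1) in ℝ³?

A normal to the plane through A, B, C is n = AB × AC = (1824, 3192, -3192).
The plane has equation n·P = 79344. For D: n·D = 79344.
Equal, so D lies in the plane and all four are coplanar.

Yes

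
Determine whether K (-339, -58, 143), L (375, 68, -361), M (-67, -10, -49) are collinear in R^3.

KL = (714, 126, -504), KM = (272, 48, -192).
KL × KM = (0, 0, 0).
The cross product vanishes, so the three points are collinear.

Yes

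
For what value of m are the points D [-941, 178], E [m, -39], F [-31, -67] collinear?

The three points are collinear iff det[DE; DF] = 0.
This determinant is linear in m: (-245)m + (-33075) = 0, so m = -135.

-135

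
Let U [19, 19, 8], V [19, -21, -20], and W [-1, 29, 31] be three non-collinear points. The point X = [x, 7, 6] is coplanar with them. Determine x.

11

A normal to the plane is n = UV × UW = (-640, 560, -800).
X lies in the plane iff n · UX = 0.
This gives (-640)x + (7040) = 0, so x = 11.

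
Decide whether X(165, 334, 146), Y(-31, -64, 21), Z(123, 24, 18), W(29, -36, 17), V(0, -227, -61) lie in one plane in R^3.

Yes

The plane through X, Y, Z has normal n = XY × XZ = (12194, -19838, 44044) and equation n·P = 1816542.
Checking the remaining points: n·W = 1816542, n·V = 1816542.
All equal 1816542, so all 5 points lie in one plane.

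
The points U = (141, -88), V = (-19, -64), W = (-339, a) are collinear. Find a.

-16

The three points are collinear iff det[UV; UW] = 0.
This determinant is linear in a: (-160)a + (-2560) = 0, so a = -16.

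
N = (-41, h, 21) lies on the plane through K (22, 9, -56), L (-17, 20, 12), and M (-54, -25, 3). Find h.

2

Coplanarity requires KL · (KM × KN) = 0.
KL = (-39, 11, 68), KM = (-76, -34, 59); the triple product is linear in h with coefficient -2867 and constant term 5734.
Setting it to zero: h = 2.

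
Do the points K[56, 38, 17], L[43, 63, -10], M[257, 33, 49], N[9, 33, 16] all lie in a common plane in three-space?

No

With K as base: KL = (-13, 25, -27), KM = (201, -5, 32), KN = (-47, -5, -1).
KM × KN = (165, -1303, -1240).
KL · (KM × KN) = -1240.
Since -1240 ≠ 0, the four points are not coplanar.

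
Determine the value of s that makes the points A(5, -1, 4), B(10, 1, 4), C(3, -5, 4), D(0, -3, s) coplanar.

The points are coplanar iff AB · (AC × AD) = 0.
Expanding, this is linear in s: (-16)s + (64) = 0.
So s = 4.

4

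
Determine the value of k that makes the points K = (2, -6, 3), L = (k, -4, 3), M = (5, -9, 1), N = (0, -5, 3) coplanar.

-2

Normal to plane KMN: n = (2, 4, -3); plane equation n·P = -29.
Requiring n·L = -29: (2)k + (-25) = -29.
So k = -2.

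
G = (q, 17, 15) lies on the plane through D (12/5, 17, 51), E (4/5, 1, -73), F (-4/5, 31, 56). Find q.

4/5

The plane through D, E, F has equation 1656x + (2024/5)y − (368/5)z = 35512/5.
Substituting G: (1656)q + (28888/5) = 35512/5, so q = 4/5.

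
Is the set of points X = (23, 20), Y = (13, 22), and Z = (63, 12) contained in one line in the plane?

Yes

XY = (-10, 2), XZ = (40, -8).
det[XY; XZ] = (-10)(-8) − (2)(40) = 0.
The determinant is zero, so the points are collinear.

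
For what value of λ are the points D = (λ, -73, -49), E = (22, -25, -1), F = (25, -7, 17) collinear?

14

Direction EF = (3, 18, 18). From the y-coordinate of D, the parameter along the line is τ = (-73 − (-25))/18 = -8/3.
Then λ = 22 + (-8/3)·(3) = 14.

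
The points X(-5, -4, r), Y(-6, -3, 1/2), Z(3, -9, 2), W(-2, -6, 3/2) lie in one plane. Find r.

1

The points are coplanar iff XY · (XZ × XW) = 0.
Expanding, this is linear in r: (3)r + (-3) = 0.
So r = 1.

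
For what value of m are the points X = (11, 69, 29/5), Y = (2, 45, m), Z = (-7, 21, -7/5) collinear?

Collinearity requires XY × XZ = 0; each component is linear in m.
The x-component gives (48)m + (-528/5) = 0, so m = 11/5.
The remaining components then also vanish.

11/5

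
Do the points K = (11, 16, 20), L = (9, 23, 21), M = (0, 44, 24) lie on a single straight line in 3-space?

No

KL = (-2, 7, 1), KM = (-11, 28, 4).
KL × KM = (0, -3, 21).
The cross product is nonzero, so the points do not lie on one line.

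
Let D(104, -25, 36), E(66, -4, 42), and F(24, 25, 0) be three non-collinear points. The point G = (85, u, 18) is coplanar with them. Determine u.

The plane through D, E, F has equation −1056x − 1848y − 220z = -71544.
Substituting G: (-1848)u + (-93720) = -71544, so u = -12.

-12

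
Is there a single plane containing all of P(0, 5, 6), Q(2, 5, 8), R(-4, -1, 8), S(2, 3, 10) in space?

The four points are coplanar iff the 3×3 determinant with rows PQ, PR, PS is zero.
Rows: (2, 0, 2), (-4, -6, 2), (2, -2, 4).
Expanding along the first row: (2)(-20) − (0)(-20) + (2)(20) = 0.
Zero determinant ⇒ coplanar.

Yes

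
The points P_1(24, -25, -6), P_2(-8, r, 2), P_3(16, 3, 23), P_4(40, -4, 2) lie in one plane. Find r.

-39

The points are coplanar iff P_1P_2 · (P_1P_3 × P_1P_4) = 0.
Expanding, this is linear in r: (528)r + (20592) = 0.
So r = -39.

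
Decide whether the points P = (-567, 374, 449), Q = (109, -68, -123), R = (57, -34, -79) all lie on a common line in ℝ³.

Yes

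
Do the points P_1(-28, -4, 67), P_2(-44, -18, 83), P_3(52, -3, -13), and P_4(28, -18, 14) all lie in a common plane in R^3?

No

A normal to the plane through P_1, P_2, P_3 is n = P_1P_2 × P_1P_3 = (1104, 0, 1104).
The plane has equation n·P = 43056. For P_4: n·P_4 = 46368.
46368 ≠ 43056, so P_4 is off the plane.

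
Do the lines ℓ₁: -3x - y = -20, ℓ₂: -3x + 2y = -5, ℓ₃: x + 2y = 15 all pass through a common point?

Lines aᵢx + bᵢy = cᵢ with pairwise distinct directions are concurrent exactly when det[aᵢ bᵢ cᵢ] = 0.
Here the determinant is 0.
It vanishes, so the lines are concurrent at (5, 5).

Yes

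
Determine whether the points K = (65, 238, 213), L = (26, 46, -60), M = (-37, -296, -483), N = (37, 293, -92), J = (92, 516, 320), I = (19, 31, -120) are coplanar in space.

Yes

The plane through K, L, M has normal n = KL × KM = (-12150, 702, 1242) and equation n·P = -358128.
Checking the remaining points: n·N = -358128, n·J = -358128, n·I = -358128.
All equal -358128, so all 6 points lie in one plane.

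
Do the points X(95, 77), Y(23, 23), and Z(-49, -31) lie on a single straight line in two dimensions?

XY = (-72, -54), XZ = (-144, -108).
det[XY; XZ] = (-72)(-108) − (-54)(-144) = 0.
The determinant is zero, so the points are collinear.

Yes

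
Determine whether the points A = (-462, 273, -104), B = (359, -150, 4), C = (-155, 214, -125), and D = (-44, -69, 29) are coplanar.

No

With A as base: AB = (821, -423, 108), AC = (307, -59, -21), AD = (418, -342, 133).
AC × AD = (-15029, -49609, -80332).
AB · (AC × AD) = -30058.
Since -30058 ≠ 0, the four points are not coplanar.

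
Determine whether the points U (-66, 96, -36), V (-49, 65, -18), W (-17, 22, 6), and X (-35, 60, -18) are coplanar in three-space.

A normal to the plane through U, V, W is n = UV × UW = (30, 168, 261).
The plane has equation n·P = 4752. For X: n·X = 4332.
4332 ≠ 4752, so X is off the plane.

No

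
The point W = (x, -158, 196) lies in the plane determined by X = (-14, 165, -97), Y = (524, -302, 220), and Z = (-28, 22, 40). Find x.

A normal to the plane is n = XY × XZ = (-18648, -78144, -83472).
W lies in the plane iff n · XW = 0.
This gives (-18648)x + (522144) = 0, so x = 28.

28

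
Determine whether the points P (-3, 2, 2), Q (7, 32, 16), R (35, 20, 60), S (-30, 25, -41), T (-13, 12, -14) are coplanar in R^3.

The plane through P, Q, R has normal n = PQ × PR = (1488, -48, -960) and equation n·X = -6480.
Checking the remaining points: n·S = -6480, n·T = -6480.
All equal -6480, so all 5 points lie in one plane.

Yes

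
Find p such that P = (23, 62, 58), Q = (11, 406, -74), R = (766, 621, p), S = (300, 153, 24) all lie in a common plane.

-154

Normal to plane PQS: n = (316, -36972, -96380); plane equation n·X = -7875036.
Requiring n·R = -7875036: (-96380)p + (-22717556) = -7875036.
So p = -154.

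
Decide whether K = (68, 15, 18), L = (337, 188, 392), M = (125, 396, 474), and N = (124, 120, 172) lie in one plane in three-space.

No

The four points are coplanar iff the 3×3 determinant with rows KL, KM, KN is zero.
Rows: (269, 173, 374), (57, 381, 456), (56, 105, 154).
Expanding along the first row: (269)(10794) − (173)(-16758) + (374)(-15351) = 61446.
Nonzero ⇒ not coplanar.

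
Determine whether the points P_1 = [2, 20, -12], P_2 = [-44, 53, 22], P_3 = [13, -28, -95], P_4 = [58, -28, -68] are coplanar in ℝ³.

A normal to the plane through P_1, P_2, P_3 is n = P_1P_2 × P_1P_3 = (-1107, -3444, 1845).
The plane has equation n·P = -93234. For P_4: n·P_4 = -93234.
Equal, so P_4 lies in the plane and all four are coplanar.

Yes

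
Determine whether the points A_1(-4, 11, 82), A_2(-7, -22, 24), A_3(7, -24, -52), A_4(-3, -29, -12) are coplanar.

Yes

The four points are coplanar iff the 3×3 determinant with rows A_1A_2, A_1A_3, A_1A_4 is zero.
Rows: (-3, -33, -58), (11, -35, -134), (1, -40, -94).
Expanding along the first row: (-3)(-2070) − (-33)(-900) + (-58)(-405) = 0.
Zero determinant ⇒ coplanar.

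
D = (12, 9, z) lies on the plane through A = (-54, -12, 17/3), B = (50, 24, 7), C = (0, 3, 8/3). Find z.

A normal to the plane is n = AB × AC = (-128, 384, -384).
D lies in the plane iff n · AD = 0.
This gives (-384)z + (1792) = 0, so z = 14/3.

14/3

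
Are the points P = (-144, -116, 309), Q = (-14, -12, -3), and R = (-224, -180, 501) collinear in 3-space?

PQ = (130, 104, -312), PR = (-80, -64, 192).
Each component of PR is -8/13 times the corresponding component of PQ, so PR = -8/13·PQ and the points are collinear.

Yes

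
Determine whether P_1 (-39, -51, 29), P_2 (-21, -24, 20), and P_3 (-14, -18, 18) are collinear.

P_1P_2 = (18, 27, -9), P_1P_3 = (25, 33, -11).
Comparing components 3 and 1: (-9)(25) − (18)(-11) = -27 ≠ 0, so P_1P_2 and P_1P_3 are not parallel and the points are not collinear.

No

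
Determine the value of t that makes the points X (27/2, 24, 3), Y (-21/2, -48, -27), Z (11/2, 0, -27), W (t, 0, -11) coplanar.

Coplanarity ⇔ det[XY; XZ; XW] = 0.
Expanding, this is linear in t: (1440)t + (-7920) = 0.
So t = 11/2.

11/2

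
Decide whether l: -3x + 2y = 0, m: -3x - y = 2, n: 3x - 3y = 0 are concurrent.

Intersecting l and m: solving the 2×2 system gives (x, y) = (-4/9, -2/3).
Substitute into n: (3)(-4/9) + (-3)(-2/3) = 2/3.
But n requires 0 ≠ 2/3, so the three lines have no common point.

No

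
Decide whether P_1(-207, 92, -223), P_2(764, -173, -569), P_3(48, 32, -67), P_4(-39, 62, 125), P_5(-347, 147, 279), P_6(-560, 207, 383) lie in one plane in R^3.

No

The plane through P_1, P_2, P_3 has normal n = P_1P_2 × P_1P_3 = (-62100, -239706, 9315) and equation n·P = -11275497.
Checking the remaining points: n·P_4 = -11275497, n·P_5 = -11089197, n·P_6 = -11275497.
Since n·P_5 = -11089197 ≠ -11275497, P_5 is off the plane and the points are not all coplanar.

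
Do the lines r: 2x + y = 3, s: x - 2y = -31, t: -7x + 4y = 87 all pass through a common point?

Yes

Lines aᵢx + bᵢy = cᵢ with pairwise distinct directions are concurrent exactly when det[aᵢ bᵢ cᵢ] = 0.
Here the determinant is 0.
It vanishes, so the lines are concurrent at (-5, 13).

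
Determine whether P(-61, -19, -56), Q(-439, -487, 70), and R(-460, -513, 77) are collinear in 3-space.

Yes

PQ = (-378, -468, 126), PR = (-399, -494, 133).
Each component of PR is 19/18 times the corresponding component of PQ, so PR = 19/18·PQ and the points are collinear.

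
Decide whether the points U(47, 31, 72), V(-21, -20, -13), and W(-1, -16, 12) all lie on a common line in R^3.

UV = (-68, -51, -85), UW = (-48, -47, -60).
Comparing components 2 and 3: (-51)(-60) − (-85)(-47) = -935 ≠ 0, so UV and UW are not parallel and the points are not collinear.

No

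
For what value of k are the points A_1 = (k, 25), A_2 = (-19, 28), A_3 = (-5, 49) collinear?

-21

The three points are collinear iff det[A_1A_2; A_1A_3] = 0.
This determinant is linear in k: (-21)k + (-441) = 0, so k = -21.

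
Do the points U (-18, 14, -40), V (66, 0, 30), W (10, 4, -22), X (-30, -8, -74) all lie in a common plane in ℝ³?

Yes

The four points are coplanar iff the 3×3 determinant with rows UV, UW, UX is zero.
Rows: (84, -14, 70), (28, -10, 18), (-12, -22, -34).
Expanding along the first row: (84)(736) − (-14)(-736) + (70)(-736) = 0.
Zero determinant ⇒ coplanar.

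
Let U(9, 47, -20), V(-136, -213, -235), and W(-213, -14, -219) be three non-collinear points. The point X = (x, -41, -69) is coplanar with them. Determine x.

Coplanarity requires UV · (UW × UX) = 0.
UV = (-145, -260, -215), UW = (-222, -61, -199); the triple product is linear in x with coefficient 38625 and constant term 386250.
Setting it to zero: x = -10.

-10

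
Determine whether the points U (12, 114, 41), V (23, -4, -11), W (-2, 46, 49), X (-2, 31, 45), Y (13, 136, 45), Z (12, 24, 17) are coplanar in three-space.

Yes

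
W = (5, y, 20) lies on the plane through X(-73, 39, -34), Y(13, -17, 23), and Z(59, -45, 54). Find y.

-3

Coplanarity requires XY · (XZ × XW) = 0.
XY = (86, -56, 57), XZ = (132, -84, 88); the triple product is linear in y with coefficient -44 and constant term -132.
Setting it to zero: y = -3.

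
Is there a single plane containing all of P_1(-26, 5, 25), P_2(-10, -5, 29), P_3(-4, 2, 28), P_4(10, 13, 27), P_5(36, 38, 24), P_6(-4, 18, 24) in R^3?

The plane through P_1, P_2, P_3 has normal n = P_1P_2 × P_1P_3 = (-18, 40, 172) and equation n·P = 4968.
Checking the remaining points: n·P_4 = 4984, n·P_5 = 5000, n·P_6 = 4920.
Since n·P_4 = 4984 ≠ 4968, P_4 is off the plane and the points are not all coplanar.

No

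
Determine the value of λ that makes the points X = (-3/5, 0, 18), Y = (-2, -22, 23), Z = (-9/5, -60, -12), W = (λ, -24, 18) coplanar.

The points are coplanar iff XY · (XZ × XW) = 0.
Expanding, this is linear in λ: (960)λ + (1728) = 0.
So λ = -9/5.

-9/5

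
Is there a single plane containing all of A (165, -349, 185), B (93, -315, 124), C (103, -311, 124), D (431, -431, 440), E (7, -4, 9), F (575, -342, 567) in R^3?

No

The plane through A, B, C has normal n = AB × AC = (244, -610, -628) and equation n·P = 136970.
Checking the remaining points: n·D = 91754, n·E = -1504, n·F = -7156.
Since n·D = 91754 ≠ 136970, D is off the plane and the points are not all coplanar.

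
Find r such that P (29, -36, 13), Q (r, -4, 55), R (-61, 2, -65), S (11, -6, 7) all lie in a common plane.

Normal to plane PRS: n = (2112, 864, -2016); plane equation n·X = 3936.
Requiring n·Q = 3936: (2112)r + (-114336) = 3936.
So r = 56.

56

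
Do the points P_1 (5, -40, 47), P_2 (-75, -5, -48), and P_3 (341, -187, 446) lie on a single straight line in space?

Yes

P_1P_2 = (-80, 35, -95), P_1P_3 = (336, -147, 399).
Each component of P_1P_3 is -21/5 times the corresponding component of P_1P_2, so P_1P_3 = -21/5·P_1P_2 and the points are collinear.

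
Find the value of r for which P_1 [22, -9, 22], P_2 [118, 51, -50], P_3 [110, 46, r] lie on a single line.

-44

Collinearity requires P_1P_2 × P_1P_3 = 0; each component is linear in r.
The x-component gives (60)r + (2640) = 0, so r = -44.
The remaining components then also vanish.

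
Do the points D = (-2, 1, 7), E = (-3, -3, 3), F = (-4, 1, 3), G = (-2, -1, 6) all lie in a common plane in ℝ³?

Yes

The four points are coplanar iff the 3×3 determinant with rows DE, DF, DG is zero.
Rows: (-1, -4, -4), (-2, 0, -4), (0, -2, -1).
Expanding along the first row: (-1)(-8) − (-4)(2) + (-4)(4) = 0.
Zero determinant ⇒ coplanar.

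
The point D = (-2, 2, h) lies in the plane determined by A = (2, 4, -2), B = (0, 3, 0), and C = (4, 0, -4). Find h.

Coplanarity requires AB · (AC × AD) = 0.
AB = (-2, -1, 2), AC = (2, -4, -2); the triple product is linear in h with coefficient 10 and constant term -20.
Setting it to zero: h = 2.

2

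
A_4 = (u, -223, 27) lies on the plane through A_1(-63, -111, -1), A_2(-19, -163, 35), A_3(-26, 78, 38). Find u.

-77/3

A normal to the plane is n = A_1A_2 × A_1A_3 = (-8832, -384, 10240).
A_4 lies in the plane iff n · A_1A_4 = 0.
This gives (-8832)u + (-226688) = 0, so u = -77/3.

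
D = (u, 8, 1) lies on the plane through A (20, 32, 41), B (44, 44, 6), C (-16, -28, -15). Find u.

12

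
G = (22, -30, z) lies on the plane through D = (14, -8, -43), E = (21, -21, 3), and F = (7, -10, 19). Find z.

61

Coplanarity requires DE · (DF × DG) = 0.
DE = (7, -13, 46), DF = (-7, -2, 62); the triple product is linear in z with coefficient -105 and constant term 6405.
Setting it to zero: z = 61.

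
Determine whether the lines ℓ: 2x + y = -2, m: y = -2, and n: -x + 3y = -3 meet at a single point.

The three lines meet at one point iff the augmented coefficient matrix [aᵢ bᵢ cᵢ] has rank < 3, i.e. its determinant vanishes.
Here the determinant is 6.
Nonzero, so no common point exists.

No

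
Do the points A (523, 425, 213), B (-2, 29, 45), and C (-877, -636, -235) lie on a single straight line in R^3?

AB = (-525, -396, -168), AC = (-1400, -1061, -448).
Comparing components 2 and 3: (-396)(-448) − (-168)(-1061) = -840 ≠ 0, so AB and AC are not parallel and the points are not collinear.

No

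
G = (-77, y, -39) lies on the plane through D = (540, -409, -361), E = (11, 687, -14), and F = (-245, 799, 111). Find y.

The plane through D, E, F has equation 98136x − 22707y + 221328z = -17618805.
Substituting G: (-22707)y + (-16188264) = -17618805, so y = 63.

63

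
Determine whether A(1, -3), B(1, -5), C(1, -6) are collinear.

Yes

AB = (0, -2), AC = (0, -3).
det[AB; AC] = (0)(-3) − (-2)(0) = 0.
The determinant is zero, so the points are collinear.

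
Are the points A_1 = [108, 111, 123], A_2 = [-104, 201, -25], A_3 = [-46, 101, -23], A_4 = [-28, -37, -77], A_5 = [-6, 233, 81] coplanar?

Yes

The plane through A_1, A_2, A_3 has normal n = A_1A_2 × A_1A_3 = (-14620, -8160, 15980) and equation n·P = -519180.
Checking the remaining points: n·A_4 = -519180, n·A_5 = -519180.
All equal -519180, so all 5 points lie in one plane.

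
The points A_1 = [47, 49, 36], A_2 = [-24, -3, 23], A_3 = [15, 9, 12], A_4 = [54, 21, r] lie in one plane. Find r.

1

Normal to plane A_1A_2A_3: n = (728, -1288, 1176); plane equation n·P = 13440.
Requiring n·A_4 = 13440: (1176)r + (12264) = 13440.
So r = 1.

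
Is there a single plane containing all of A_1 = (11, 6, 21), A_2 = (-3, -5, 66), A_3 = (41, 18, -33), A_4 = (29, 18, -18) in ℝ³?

No

With A_1 as base: A_1A_2 = (-14, -11, 45), A_1A_3 = (30, 12, -54), A_1A_4 = (18, 12, -39).
A_1A_3 × A_1A_4 = (180, 198, 144).
A_1A_2 · (A_1A_3 × A_1A_4) = 1782.
Since 1782 ≠ 0, the four points are not coplanar.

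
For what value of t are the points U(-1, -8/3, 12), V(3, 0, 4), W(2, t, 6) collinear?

Collinearity requires UV × UW = 0; each component is linear in t.
The x-component gives (8)t + (16/3) = 0, so t = -2/3.
The remaining components then also vanish.

-2/3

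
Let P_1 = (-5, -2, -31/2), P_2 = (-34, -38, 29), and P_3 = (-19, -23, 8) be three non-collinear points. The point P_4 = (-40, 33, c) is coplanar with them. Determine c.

-11/2

A normal to the plane is n = P_1P_2 × P_1P_3 = (177/2, 117/2, 105).
P_4 lies in the plane iff n · P_1P_4 = 0.
This gives (105)c + (1155/2) = 0, so c = -11/2.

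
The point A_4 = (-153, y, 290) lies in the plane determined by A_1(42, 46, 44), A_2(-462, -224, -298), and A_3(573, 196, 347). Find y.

829

Coplanarity requires A_1A_2 · (A_1A_3 × A_1A_4) = 0.
A_1A_2 = (-504, -270, -342), A_1A_3 = (531, 150, 303); the triple product is linear in y with coefficient -28890 and constant term 23949810.
Setting it to zero: y = 829.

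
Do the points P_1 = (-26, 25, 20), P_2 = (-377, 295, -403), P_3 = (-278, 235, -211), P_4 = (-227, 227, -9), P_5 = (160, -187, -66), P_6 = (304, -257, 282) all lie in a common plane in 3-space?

The plane through P_1, P_2, P_3 has normal n = P_1P_2 × P_1P_3 = (26460, 25515, -5670) and equation n·P = -163485.
Checking the remaining points: n·P_4 = -163485, n·P_5 = -163485, n·P_6 = -112455.
Since n·P_6 = -112455 ≠ -163485, P_6 is off the plane and the points are not all coplanar.

No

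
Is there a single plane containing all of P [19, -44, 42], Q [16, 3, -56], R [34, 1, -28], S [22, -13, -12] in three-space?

No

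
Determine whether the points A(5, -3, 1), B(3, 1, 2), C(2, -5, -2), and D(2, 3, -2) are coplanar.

No

The four points are coplanar iff the 3×3 determinant with rows AB, AC, AD is zero.
Rows: (-2, 4, 1), (-3, -2, -3), (-3, 6, -3).
Expanding along the first row: (-2)(24) − (4)(0) + (1)(-24) = -72.
Nonzero ⇒ not coplanar.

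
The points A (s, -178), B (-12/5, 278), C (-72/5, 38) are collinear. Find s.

-126/5

Collinearity: (A − B) must be parallel to (C − B) = (-12, -240).
Cross-multiplying the components: (s − (-12/5))·(-240) = (-456)·(-12).
Solving gives s = -126/5.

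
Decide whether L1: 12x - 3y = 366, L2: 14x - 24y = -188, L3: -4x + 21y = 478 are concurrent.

Intersecting L1 and L2: solving the 2×2 system gives (x, y) = (38, 30).
Substitute into L3: (-4)(38) + (21)(30) = 478.
This equals 478, so (38, 30) lies on all three lines and they are concurrent.

Yes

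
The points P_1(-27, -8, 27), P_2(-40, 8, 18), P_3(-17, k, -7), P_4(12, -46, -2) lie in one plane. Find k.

-13

Normal to plane P_1P_2P_4: n = (-806, -728, -130); plane equation n·P = 24076.
Requiring n·P_3 = 24076: (-728)k + (14612) = 24076.
So k = -13.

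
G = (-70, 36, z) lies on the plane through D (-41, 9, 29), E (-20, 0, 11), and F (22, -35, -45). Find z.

71

A normal to the plane is n = DE × DF = (-126, 420, -357).
G lies in the plane iff n · DG = 0.
This gives (-357)z + (25347) = 0, so z = 71.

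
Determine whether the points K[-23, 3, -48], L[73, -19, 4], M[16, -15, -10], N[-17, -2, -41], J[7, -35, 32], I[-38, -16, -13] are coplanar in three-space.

The plane through K, L, M has normal n = KL × KM = (100, -1620, -870) and equation n·P = 34600.
Checking the remaining points: n·N = 37210, n·J = 29560, n·I = 33430.
Since n·N = 37210 ≠ 34600, N is off the plane and the points are not all coplanar.

No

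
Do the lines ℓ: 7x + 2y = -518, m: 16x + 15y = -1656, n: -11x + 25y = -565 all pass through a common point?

Lines aᵢx + bᵢy = cᵢ with pairwise distinct directions are concurrent exactly when det[aᵢ bᵢ cᵢ] = 0.
Here the determinant is -7683.
Nonzero, so no common point exists.

No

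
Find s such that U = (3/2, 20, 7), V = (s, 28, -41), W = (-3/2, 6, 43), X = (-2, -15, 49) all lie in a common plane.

11/2

Normal to plane UWX: n = (672, 0, 56); plane equation n·P = 1400.
Requiring n·V = 1400: (672)s + (-2296) = 1400.
So s = 11/2.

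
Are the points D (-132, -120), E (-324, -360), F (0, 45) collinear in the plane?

DE = (-192, -240), DF = (132, 165).
Twice the signed area of △DEF is (-192)(165) − (-240)(132) = 0.
The triangle is degenerate (zero area), so the points are collinear.

Yes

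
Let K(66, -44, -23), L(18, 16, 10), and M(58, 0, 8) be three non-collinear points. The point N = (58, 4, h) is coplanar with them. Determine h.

11

Coplanarity requires KL · (KM × KN) = 0.
KL = (-48, 60, 33), KM = (-8, 44, 31); the triple product is linear in h with coefficient -1632 and constant term 17952.
Setting it to zero: h = 11.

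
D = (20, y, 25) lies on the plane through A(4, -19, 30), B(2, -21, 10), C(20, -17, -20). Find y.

-14

The plane through A, B, C has equation 140x − 420y + 28z = 9380.
Substituting D: (-420)y + (3500) = 9380, so y = -14.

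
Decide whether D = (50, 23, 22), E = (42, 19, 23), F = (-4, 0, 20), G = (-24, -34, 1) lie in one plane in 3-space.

A normal to the plane through D, E, F is n = DE × DF = (31, -70, -32).
The plane has equation n·P = -764. For G: n·G = 1604.
1604 ≠ -764, so G is off the plane.

No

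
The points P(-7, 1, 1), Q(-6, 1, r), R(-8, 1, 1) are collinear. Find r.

1

Direction PR = (-1, 0, 0). From the x-coordinate of Q, the parameter along the line is τ = (-6 − (-7))/(-1) = -1.
Then r = 1 + (-1)·(0) = 1.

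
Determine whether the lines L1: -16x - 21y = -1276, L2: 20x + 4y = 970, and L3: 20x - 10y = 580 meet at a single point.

No

Intersecting L1 and L2: solving the 2×2 system gives (x, y) = (7633/178, 2500/89).
Substitute into L3: (20)(7633/178) + (-10)(2500/89) = 51330/89.
But L3 requires 580 ≠ 51330/89, so the three lines have no common point.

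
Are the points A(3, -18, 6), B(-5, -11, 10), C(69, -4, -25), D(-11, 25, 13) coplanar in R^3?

With A as base: AB = (-8, 7, 4), AC = (66, 14, -31), AD = (-14, 43, 7).
AC × AD = (1431, -28, 3034).
AB · (AC × AD) = 492.
Since 492 ≠ 0, the four points are not coplanar.

No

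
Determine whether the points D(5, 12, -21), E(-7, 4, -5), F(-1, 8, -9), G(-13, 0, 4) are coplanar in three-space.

The four points are coplanar iff the 3×3 determinant with rows DE, DF, DG is zero.
Rows: (-12, -8, 16), (-6, -4, 12), (-18, -12, 25).
Expanding along the first row: (-12)(44) − (-8)(66) + (16)(0) = 0.
Zero determinant ⇒ coplanar.

Yes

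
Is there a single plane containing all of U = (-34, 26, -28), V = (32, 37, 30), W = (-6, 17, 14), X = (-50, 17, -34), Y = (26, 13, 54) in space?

Yes

The plane through U, V, W has normal n = UV × UW = (984, -1148, -902) and equation n·P = -38048.
Checking the remaining points: n·X = -38048, n·Y = -38048.
All equal -38048, so all 5 points lie in one plane.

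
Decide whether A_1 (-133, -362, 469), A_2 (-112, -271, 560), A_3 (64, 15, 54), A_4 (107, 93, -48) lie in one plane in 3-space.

A normal to the plane through A_1, A_2, A_3 is n = A_1A_2 × A_1A_3 = (-72072, 26642, -10010).
The plane has equation n·P = -4753518. For A_4: n·A_4 = -4753518.
Equal, so A_4 lies in the plane and all four are coplanar.

Yes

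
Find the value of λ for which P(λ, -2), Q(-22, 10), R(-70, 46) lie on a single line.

-6

The three points are collinear iff det[PQ; PR] = 0.
This determinant is linear in λ: (-36)λ + (-216) = 0, so λ = -6.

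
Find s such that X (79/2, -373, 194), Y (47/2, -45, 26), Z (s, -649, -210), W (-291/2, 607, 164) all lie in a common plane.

423/2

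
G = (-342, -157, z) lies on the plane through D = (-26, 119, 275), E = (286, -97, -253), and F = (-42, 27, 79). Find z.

The plane through D, E, F has equation −6240x + 69600y − 32160z = -399360.
Substituting G: (-32160)z + (-8793120) = -399360, so z = -261.

-261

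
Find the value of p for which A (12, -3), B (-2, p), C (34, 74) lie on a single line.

The three points are collinear iff det[AB; AC] = 0.
This determinant is linear in p: (-22)p + (-1144) = 0, so p = -52.

-52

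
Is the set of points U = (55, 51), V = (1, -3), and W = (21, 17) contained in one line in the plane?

UV = (-54, -54), UW = (-34, -34).
Twice the signed area of △UVW is (-54)(-34) − (-54)(-34) = 0.
The triangle is degenerate (zero area), so the points are collinear.

Yes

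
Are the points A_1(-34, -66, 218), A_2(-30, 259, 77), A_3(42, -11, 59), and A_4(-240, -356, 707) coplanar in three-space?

Yes

With A_1 as base: A_1A_2 = (4, 325, -141), A_1A_3 = (76, 55, -159), A_1A_4 = (-206, -290, 489).
A_1A_3 × A_1A_4 = (-19215, -4410, -10710).
A_1A_2 · (A_1A_3 × A_1A_4) = 0.
The scalar triple product vanishes, so the four points are coplanar.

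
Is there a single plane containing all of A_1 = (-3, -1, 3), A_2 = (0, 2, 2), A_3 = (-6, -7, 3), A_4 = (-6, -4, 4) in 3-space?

Yes

With A_1 as base: A_1A_2 = (3, 3, -1), A_1A_3 = (-3, -6, 0), A_1A_4 = (-3, -3, 1).
A_1A_3 × A_1A_4 = (-6, 3, -9).
A_1A_2 · (A_1A_3 × A_1A_4) = 0.
The scalar triple product vanishes, so the four points are coplanar.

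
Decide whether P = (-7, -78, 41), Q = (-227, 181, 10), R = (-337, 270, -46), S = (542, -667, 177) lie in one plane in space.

A normal to the plane through P, Q, R is n = PQ × PR = (-11745, -8910, 8910).
The plane has equation n·X = 1142505. For S: n·S = 1154250.
1154250 ≠ 1142505, so S is off the plane.

No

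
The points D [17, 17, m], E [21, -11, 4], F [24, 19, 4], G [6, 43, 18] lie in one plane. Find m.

Coplanarity ⇔ det[DE; DF; DG] = 0.
Expanding, this is linear in m: (-612)m + (5304) = 0.
So m = 26/3.

26/3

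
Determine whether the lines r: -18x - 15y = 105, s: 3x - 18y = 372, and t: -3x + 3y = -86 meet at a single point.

Intersecting r and s: solving the 2×2 system gives (x, y) = (10, -19).
Substitute into t: (-3)(10) + (3)(-19) = -87.
But t requires -86 ≠ -87, so the three lines have no common point.

No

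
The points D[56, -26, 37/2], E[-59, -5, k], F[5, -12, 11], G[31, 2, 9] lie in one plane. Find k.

9/2

Coplanarity ⇔ det[DE; DF; DG] = 0.
Expanding, this is linear in k: (-1078)k + (4851) = 0.
So k = 9/2.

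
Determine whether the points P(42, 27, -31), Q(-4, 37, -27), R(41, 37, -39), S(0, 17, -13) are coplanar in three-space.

A normal to the plane through P, Q, R is n = PQ × PR = (-120, -372, -450).
The plane has equation n·X = -1134. For S: n·S = -474.
-474 ≠ -1134, so S is off the plane.

No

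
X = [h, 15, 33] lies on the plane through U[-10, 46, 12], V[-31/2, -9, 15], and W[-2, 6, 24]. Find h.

21/2

Coplanarity requires UV · (UW × UX) = 0.
UV = (-11/2, -55, 3), UW = (8, -40, 12); the triple product is linear in h with coefficient -540 and constant term 5670.
Setting it to zero: h = 21/2.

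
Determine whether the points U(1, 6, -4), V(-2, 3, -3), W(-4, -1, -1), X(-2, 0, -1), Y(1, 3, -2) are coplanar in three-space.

Yes

The plane through U, V, W has normal n = UV × UW = (-2, 4, 6) and equation n·P = -2.
Checking the remaining points: n·X = -2, n·Y = -2.
All equal -2, so all 5 points lie in one plane.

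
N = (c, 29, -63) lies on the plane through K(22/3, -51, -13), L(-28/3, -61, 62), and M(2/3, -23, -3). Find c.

A normal to the plane is n = KL × KM = (-2200, -1000/3, -1600/3).
N lies in the plane iff n · KN = 0.
This gives (-2200)c + (48400/3) = 0, so c = 22/3.

22/3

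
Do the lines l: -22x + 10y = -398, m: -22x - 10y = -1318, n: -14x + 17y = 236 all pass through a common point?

The three lines meet at one point iff the augmented coefficient matrix [aᵢ bᵢ cᵢ] has rank < 3, i.e. its determinant vanishes.
Here the determinant is 0.
It vanishes, so the lines are concurrent at (39, 46).

Yes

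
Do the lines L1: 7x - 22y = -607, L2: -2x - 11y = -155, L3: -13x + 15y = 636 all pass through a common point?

Intersecting L1 and L2: solving the 2×2 system gives (x, y) = (-27, 19).
Substitute into L3: (-13)(-27) + (15)(19) = 636.
This equals 636, so (-27, 19) lies on all three lines and they are concurrent.

Yes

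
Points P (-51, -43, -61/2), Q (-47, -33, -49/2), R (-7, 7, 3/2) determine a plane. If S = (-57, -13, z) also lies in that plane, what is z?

Coplanarity requires PQ · (PR × PS) = 0.
PQ = (4, 10, 6), PR = (44, 50, 32); the triple product is linear in z with coefficient -240 and constant term -3360.
Setting it to zero: z = -14.

-14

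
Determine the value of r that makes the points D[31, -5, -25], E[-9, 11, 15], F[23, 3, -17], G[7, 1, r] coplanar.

-1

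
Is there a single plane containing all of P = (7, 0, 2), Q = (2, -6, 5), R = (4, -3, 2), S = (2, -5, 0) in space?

The four points are coplanar iff the 3×3 determinant with rows PQ, PR, PS is zero.
Rows: (-5, -6, 3), (-3, -3, 0), (-5, -5, -2).
Expanding along the first row: (-5)(6) − (-6)(6) + (3)(0) = 6.
Nonzero ⇒ not coplanar.

No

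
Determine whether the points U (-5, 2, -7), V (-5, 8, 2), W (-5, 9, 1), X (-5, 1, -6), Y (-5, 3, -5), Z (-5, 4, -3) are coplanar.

Yes

The plane through U, V, W has normal n = UV × UW = (-15, 0, 0) and equation n·P = 75.
Checking the remaining points: n·X = 75, n·Y = 75, n·Z = 75.
All equal 75, so all 6 points lie in one plane.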